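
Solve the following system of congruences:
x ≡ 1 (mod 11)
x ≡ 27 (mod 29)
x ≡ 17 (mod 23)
4203

Using the Chinese Remainder Theorem:
M = product of moduli = 7337
For equation 1: M_1 = 667, 667 ≡ 7 (mod 11), inverse of 667 mod 11 is 8 (check: 7 × 8 = 56 ≡ 1 (mod 11))
For equation 2: M_2 = 253, 253 ≡ 21 (mod 29), inverse of 253 mod 29 is 18 (check: 21 × 18 = 378 ≡ 1 (mod 29))
For equation 3: M_3 = 319, 319 ≡ 20 (mod 23), inverse of 319 mod 23 is 15 (check: 20 × 15 = 300 ≡ 1 (mod 23))
Combine: x ≡ Σ r_i×M_i×(M_i⁻¹ mod m_i) = 1×667×8 + 27×253×18 + 17×319×15 = 5336 + 122958 + 81345 = 209639
209639 mod 7337 = 4203
x ≡ 4203 (mod 7337)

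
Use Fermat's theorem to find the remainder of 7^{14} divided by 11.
3

By Fermat's Little Theorem, a^(p-1) ≡ 1 (mod p) for prime p and gcd(a, p) = 1
Here p = 11, so 7^10 ≡ 1 (mod 11)
We can reduce the exponent: 14 mod 10 = 4
So 7^14 ≡ 7^4 (mod 11)
Computing: 7^4 mod 11 = 3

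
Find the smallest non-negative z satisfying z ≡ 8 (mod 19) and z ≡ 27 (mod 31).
M = 19 × 31 = 589. M₁ = 31, y₁ ≡ 8 (mod 19). M₂ = 19, y₂ ≡ 18 (mod 31). z = 8×31×8 + 27×19×18 ≡ 27 (mod 589)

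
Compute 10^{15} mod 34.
12

Using successive squaring:
Binary expansion of 15: 1111
Powers of 10 mod 34 (each is the square of the previous):
  10^1 ≡ 10 (mod 34)
  10^2 ≡ 10² = 100 ≡ 32 (mod 34)
  10^4 ≡ 32² = 1024 ≡ 4 (mod 34)
  10^8 ≡ 4² = 16 ≡ 16 (mod 34)
15 = 8 + 4 + 2 + 1, so 10^15 = 10^8 × 10^4 × 10^2 × 10^1 ≡ 16 × 4 × 32 × 10 (mod 34)
Multiplying step by step:
  16 × 4 = 64 ≡ 30 (mod 34)
  30 × 32 = 960 ≡ 8 (mod 34)
  8 × 10 = 80 ≡ 12 (mod 34)
Result: 10^15 ≡ 12 (mod 34)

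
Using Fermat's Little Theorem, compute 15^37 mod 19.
By Fermat: 15^{18} ≡ 1 (mod 19). 37 = 2×18 + 1. So 15^{37} ≡ 15^{1} ≡ 15 (mod 19)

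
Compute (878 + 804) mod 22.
10

(878 + 804) = 1682
1682 mod 22 = 10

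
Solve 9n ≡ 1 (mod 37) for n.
9^(-1) ≡ 33 (mod 37). Verification: 9 × 33 = 297 ≡ 1 (mod 37)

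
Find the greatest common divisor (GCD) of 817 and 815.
1

Using the Euclidean algorithm:
817 = 1 × 815 + 2
815 = 407 × 2 + 1
2 = 2 × 1 + 0

GCD(817, 815) = 1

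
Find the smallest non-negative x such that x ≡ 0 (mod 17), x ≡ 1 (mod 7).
85

Using the Chinese Remainder Theorem:
M = product of moduli = 119
For equation 1: M_1 = 7, 7 ≡ 7 (mod 17), inverse of 7 mod 17 is 5 (check: 7 × 5 = 35 ≡ 1 (mod 17))
For equation 2: M_2 = 17, 17 ≡ 3 (mod 7), inverse of 17 mod 7 is 5 (check: 3 × 5 = 15 ≡ 1 (mod 7))
Combine: x ≡ Σ r_i×M_i×(M_i⁻¹ mod m_i) = 0×7×5 + 1×17×5 = 0 + 85 = 85
85 mod 119 = 85
x ≡ 85 (mod 119)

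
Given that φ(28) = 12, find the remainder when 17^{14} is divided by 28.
By Euler: 17^{12} ≡ 1 (mod 28) since gcd(17, 28) = 1. 14 = 1×12 + 2. So 17^{14} ≡ 17^{2} ≡ 9 (mod 28)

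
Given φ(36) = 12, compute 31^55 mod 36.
By Euler: 31^{12} ≡ 1 (mod 36) since gcd(31, 36) = 1. 55 = 4×12 + 7. So 31^{55} ≡ 31^{7} ≡ 31 (mod 36)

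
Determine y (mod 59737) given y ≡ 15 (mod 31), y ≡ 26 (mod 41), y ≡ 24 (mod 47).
6463

Using the Chinese Remainder Theorem:
M = product of moduli = 59737
For equation 1: M_1 = 1927, 1927 ≡ 5 (mod 31), inverse of 1927 mod 31 is 25 (check: 5 × 25 = 125 ≡ 1 (mod 31))
For equation 2: M_2 = 1457, 1457 ≡ 22 (mod 41), inverse of 1457 mod 41 is 28 (check: 22 × 28 = 616 ≡ 1 (mod 41))
For equation 3: M_3 = 1271, 1271 ≡ 2 (mod 47), inverse of 1271 mod 47 is 24 (check: 2 × 24 = 48 ≡ 1 (mod 47))
Combine: y ≡ Σ r_i×M_i×(M_i⁻¹ mod m_i) = 15×1927×25 + 26×1457×28 + 24×1271×24 = 722625 + 1060696 + 732096 = 2515417
2515417 mod 59737 = 6463
y ≡ 6463 (mod 59737)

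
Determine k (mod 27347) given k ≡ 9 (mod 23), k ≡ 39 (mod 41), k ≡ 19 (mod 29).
18202

Using the Chinese Remainder Theorem:
M = product of moduli = 27347
For equation 1: M_1 = 1189, 1189 ≡ 16 (mod 23), inverse of 1189 mod 23 is 13 (check: 16 × 13 = 208 ≡ 1 (mod 23))
For equation 2: M_2 = 667, 667 ≡ 11 (mod 41), inverse of 667 mod 41 is 15 (check: 11 × 15 = 165 ≡ 1 (mod 41))
For equation 3: M_3 = 943, 943 ≡ 15 (mod 29), inverse of 943 mod 29 is 2 (check: 15 × 2 = 30 ≡ 1 (mod 29))
Combine: k ≡ Σ r_i×M_i×(M_i⁻¹ mod m_i) = 9×1189×13 + 39×667×15 + 19×943×2 = 139113 + 390195 + 35834 = 565142
565142 mod 27347 = 18202
k ≡ 18202 (mod 27347)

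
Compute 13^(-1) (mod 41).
13^(-1) ≡ 19 (mod 41). Verification: 13 × 19 = 247 ≡ 1 (mod 41)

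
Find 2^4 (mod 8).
4 = 4 (binary 100). Repeated squaring mod 8: 2^1 ≡ 2; 2^2 ≡ 2² = 4 ≡ 4; 2^4 ≡ 4² = 16 ≡ 0. So 2^4 ≡ 0 (mod 8).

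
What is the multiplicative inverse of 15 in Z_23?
20

Using Extended Euclidean Algorithm:
gcd(15, 23) = 1
Bezout coefficients: 15 × -3 + 23 × 2 = 1
So 15 × -3 ≡ 1 (mod 23)
The inverse is -3 mod 23 = 20
Verification: 15 × 20 = 300 = 13 × 23 + 1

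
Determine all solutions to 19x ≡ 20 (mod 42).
32

Since gcd(19, 42) = 1 divides 20, a solution exists.
Multiply both sides by the inverse of 19 mod 42:
  19^(-1) mod 42 = 31
  x ≡ 31 × 20 ≡ 620 ≡ 32 (mod 42)
Verification: 19 × 32 = 608 = 14 × 42 + 20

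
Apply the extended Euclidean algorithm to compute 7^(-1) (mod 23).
Extended GCD: 7(10) + 23(-3) = 1. So 7^(-1) ≡ 10 ≡ 10 (mod 23). Verify: 7 × 10 = 70 ≡ 1 (mod 23)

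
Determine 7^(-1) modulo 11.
7^(-1) ≡ 8 (mod 11). Verification: 7 × 8 = 56 ≡ 1 (mod 11)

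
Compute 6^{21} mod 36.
0

Using successive squaring:
Binary expansion of 21: 10101
Powers of 6 mod 36 (each is the square of the previous):
  6^1 ≡ 6 (mod 36)
  6^2 ≡ 6² = 36 ≡ 0 (mod 36)
  6^4 ≡ 0² = 0 ≡ 0 (mod 36)
  6^8 ≡ 0² = 0 ≡ 0 (mod 36)
  6^16 ≡ 0² = 0 ≡ 0 (mod 36)
21 = 16 + 4 + 1, so 6^21 = 6^16 × 6^4 × 6^1 ≡ 0 × 0 × 6 (mod 36)
Multiplying step by step:
  0 × 0 = 0 ≡ 0 (mod 36)
  0 × 6 = 0 ≡ 0 (mod 36)
Result: 6^21 ≡ 0 (mod 36)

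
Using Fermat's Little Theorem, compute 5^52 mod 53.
By Fermat's Little Theorem, 5^{52} ≡ 1 (mod 53) since 53 is prime and gcd(5, 53) = 1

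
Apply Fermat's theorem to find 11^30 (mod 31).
By Fermat's Little Theorem, 11^{30} ≡ 1 (mod 31) since 31 is prime and gcd(11, 31) = 1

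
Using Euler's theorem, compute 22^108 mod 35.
By Euler: 22^{24} ≡ 1 (mod 35) since gcd(22, 35) = 1. 108 = 4×24 + 12. So 22^{108} ≡ 22^{12} ≡ 1 (mod 35)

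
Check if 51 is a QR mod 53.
By Euler's criterion: 51^{26} ≡ 52 (mod 53). Since this equals -1 (≡ 52), 51 is not a QR.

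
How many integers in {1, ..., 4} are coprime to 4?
2

Prime factorization: 4 = 2^2
Using the formula φ(n) = n × Π(1 - 1/p) for each prime factor p:
φ(4) = 4 × (1 - 1/2)
φ(4) = 2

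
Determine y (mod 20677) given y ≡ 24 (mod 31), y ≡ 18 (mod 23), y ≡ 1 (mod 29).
7309

Using the Chinese Remainder Theorem:
M = product of moduli = 20677
For equation 1: M_1 = 667, 667 ≡ 16 (mod 31), inverse of 667 mod 31 is 2 (check: 16 × 2 = 32 ≡ 1 (mod 31))
For equation 2: M_2 = 899, 899 ≡ 2 (mod 23), inverse of 899 mod 23 is 12 (check: 2 × 12 = 24 ≡ 1 (mod 23))
For equation 3: M_3 = 713, 713 ≡ 17 (mod 29), inverse of 713 mod 29 is 12 (check: 17 × 12 = 204 ≡ 1 (mod 29))
Combine: y ≡ Σ r_i×M_i×(M_i⁻¹ mod m_i) = 24×667×2 + 18×899×12 + 1×713×12 = 32016 + 194184 + 8556 = 234756
234756 mod 20677 = 7309
y ≡ 7309 (mod 20677)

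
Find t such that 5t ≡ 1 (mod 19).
5^(-1) ≡ 4 (mod 19). Verification: 5 × 4 = 20 ≡ 1 (mod 19)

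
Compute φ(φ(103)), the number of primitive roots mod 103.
Number of primitive roots mod 103 = φ(102) = 32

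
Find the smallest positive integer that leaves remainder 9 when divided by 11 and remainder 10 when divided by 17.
M = 11 × 17 = 187. M₁ = 17, y₁ ≡ 2 (mod 11). M₂ = 11, y₂ ≡ 14 (mod 17). z = 9×17×2 + 10×11×14 ≡ 163 (mod 187). The smallest positive such number is 163.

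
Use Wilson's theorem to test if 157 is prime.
(156)! mod 157 = 156. Since 156 ≡ -1 (mod 157), 157 is prime.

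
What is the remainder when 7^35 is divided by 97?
Using repeated squaring. 35 = 32 + 2 + 1 (binary 100011). Repeated squaring mod 97: 7^1 ≡ 7; 7^2 ≡ 7² = 49 ≡ 49; 7^4 ≡ 49² = 2401 ≡ 73; 7^8 ≡ 73² = 5329 ≡ 91; 7^16 ≡ 91² = 8281 ≡ 36; 7^32 ≡ 36² = 1296 ≡ 35. Multiply: 7^35 = 7^32 × 7^2 × 7^1 ≡ 35 × 49 × 7 (mod 97): 35 × 49 = 1715 ≡ 66; 66 × 7 = 462 ≡ 74. So 7^35 ≡ 74 (mod 97).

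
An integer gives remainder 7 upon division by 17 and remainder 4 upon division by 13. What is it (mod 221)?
M = 17 × 13 = 221. M₁ = 13, y₁ ≡ 4 (mod 17). M₂ = 17, y₂ ≡ 10 (mod 13). k = 7×13×4 + 4×17×10 ≡ 160 (mod 221). The smallest positive such number is 160.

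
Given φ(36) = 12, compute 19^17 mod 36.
By Euler: 19^{12} ≡ 1 (mod 36) since gcd(19, 36) = 1. 17 = 1×12 + 5. So 19^{17} ≡ 19^{5} ≡ 19 (mod 36)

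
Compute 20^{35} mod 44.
12

Using successive squaring:
Binary expansion of 35: 100011
Powers of 20 mod 44 (each is the square of the previous):
  20^1 ≡ 20 (mod 44)
  20^2 ≡ 20² = 400 ≡ 4 (mod 44)
  20^4 ≡ 4² = 16 ≡ 16 (mod 44)
  20^8 ≡ 16² = 256 ≡ 36 (mod 44)
  20^16 ≡ 36² = 1296 ≡ 20 (mod 44)
  20^32 ≡ 20² = 400 ≡ 4 (mod 44)
35 = 32 + 2 + 1, so 20^35 = 20^32 × 20^2 × 20^1 ≡ 4 × 4 × 20 (mod 44)
Multiplying step by step:
  4 × 4 = 16 ≡ 16 (mod 44)
  16 × 20 = 320 ≡ 12 (mod 44)
Result: 20^35 ≡ 12 (mod 44)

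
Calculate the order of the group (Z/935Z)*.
640

Prime factorization: 935 = 5 × 11 × 17
Using the formula φ(n) = n × Π(1 - 1/p) for each prime factor p:
φ(935) = 935 × (1 - 1/5) × (1 - 1/11) × (1 - 1/17)
φ(935) = 640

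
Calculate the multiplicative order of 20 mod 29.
Powers of 20 mod 29: 20^1≡20, 20^2≡23, 20^3≡25, 20^4≡7, 20^5≡24, 20^6≡16, 20^7≡1. Order = 7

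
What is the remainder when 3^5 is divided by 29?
5 = 4 + 1 (binary 101). Repeated squaring mod 29: 3^1 ≡ 3; 3^2 ≡ 3² = 9 ≡ 9; 3^4 ≡ 9² = 81 ≡ 23. Multiply: 3^5 = 3^4 × 3^1 ≡ 23 × 3 (mod 29): 23 × 3 = 69 ≡ 11. So 3^5 ≡ 11 (mod 29).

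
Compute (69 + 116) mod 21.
17

(69 + 116) = 185
185 mod 21 = 17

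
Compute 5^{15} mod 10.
5

Using successive squaring:
Binary expansion of 15: 1111
Powers of 5 mod 10 (each is the square of the previous):
  5^1 ≡ 5 (mod 10)
  5^2 ≡ 5² = 25 ≡ 5 (mod 10)
  5^4 ≡ 5² = 25 ≡ 5 (mod 10)
  5^8 ≡ 5² = 25 ≡ 5 (mod 10)
15 = 8 + 4 + 2 + 1, so 5^15 = 5^8 × 5^4 × 5^2 × 5^1 ≡ 5 × 5 × 5 × 5 (mod 10)
Multiplying step by step:
  5 × 5 = 25 ≡ 5 (mod 10)
  5 × 5 = 25 ≡ 5 (mod 10)
  5 × 5 = 25 ≡ 5 (mod 10)
Result: 5^15 ≡ 5 (mod 10)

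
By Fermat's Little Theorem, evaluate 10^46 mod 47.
By Fermat's Little Theorem, 10^{46} ≡ 1 (mod 47) since 47 is prime and gcd(10, 47) = 1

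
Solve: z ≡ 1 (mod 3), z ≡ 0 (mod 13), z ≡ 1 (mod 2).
M = 3 × 13 × 2 = 78. M₁ = 26, y₁ ≡ 2 (mod 3). M₂ = 6, y₂ ≡ 11 (mod 13). M₃ = 39, y₃ ≡ 1 (mod 2). z = 1×26×2 + 0×6×11 + 1×39×1 ≡ 13 (mod 78)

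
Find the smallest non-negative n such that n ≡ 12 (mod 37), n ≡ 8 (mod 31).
752

Using the Chinese Remainder Theorem:
M = product of moduli = 1147
For equation 1: M_1 = 31, 31 ≡ 31 (mod 37), inverse of 31 mod 37 is 6 (check: 31 × 6 = 186 ≡ 1 (mod 37))
For equation 2: M_2 = 37, 37 ≡ 6 (mod 31), inverse of 37 mod 31 is 26 (check: 6 × 26 = 156 ≡ 1 (mod 31))
Combine: n ≡ Σ r_i×M_i×(M_i⁻¹ mod m_i) = 12×31×6 + 8×37×26 = 2232 + 7696 = 9928
9928 mod 1147 = 752
n ≡ 752 (mod 1147)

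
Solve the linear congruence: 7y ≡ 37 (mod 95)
46

Since gcd(7, 95) = 1 divides 37, a solution exists.
Multiply both sides by the inverse of 7 mod 95:
  7^(-1) mod 95 = 68
  x ≡ 68 × 37 ≡ 2516 ≡ 46 (mod 95)
Verification: 7 × 46 = 322 = 3 × 95 + 37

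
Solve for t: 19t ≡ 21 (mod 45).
39

Since gcd(19, 45) = 1 divides 21, a solution exists.
Multiply both sides by the inverse of 19 mod 45:
  19^(-1) mod 45 = 19
  x ≡ 19 × 21 ≡ 399 ≡ 39 (mod 45)
Verification: 19 × 39 = 741 = 16 × 45 + 21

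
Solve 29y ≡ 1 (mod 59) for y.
57

Using Extended Euclidean Algorithm:
gcd(29, 59) = 1
Bezout coefficients: 29 × -2 + 59 × 1 = 1
So 29 × -2 ≡ 1 (mod 59)
The inverse is -2 mod 59 = 57
Verification: 29 × 57 = 1653 = 28 × 59 + 1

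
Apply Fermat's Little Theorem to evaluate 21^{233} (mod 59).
21

By Fermat's Little Theorem, a^(p-1) ≡ 1 (mod p) for prime p and gcd(a, p) = 1
Here p = 59, so 21^58 ≡ 1 (mod 59)
We can reduce the exponent: 233 mod 58 = 1
So 21^233 ≡ 21^1 (mod 59)
Computing: 21^1 mod 59 = 21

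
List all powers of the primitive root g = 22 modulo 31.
g^1, g^2, ..., g^{30} mod 31: {22, 19, 15, 20, 6, 8, 21, 28, 27, 5, 17, 2, 13, 7, 30, 9, 12, 16, 11, 25, 23, 10, 3, 4, 26, 14, 29, 18, 24, 1}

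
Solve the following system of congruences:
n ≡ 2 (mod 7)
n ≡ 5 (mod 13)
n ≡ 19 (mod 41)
1864

Using the Chinese Remainder Theorem:
M = product of moduli = 3731
For equation 1: M_1 = 533, 533 ≡ 1 (mod 7), inverse of 533 mod 7 is 1 (check: 1 × 1 = 1 ≡ 1 (mod 7))
For equation 2: M_2 = 287, 287 ≡ 1 (mod 13), inverse of 287 mod 13 is 1 (check: 1 × 1 = 1 ≡ 1 (mod 13))
For equation 3: M_3 = 91, 91 ≡ 9 (mod 41), inverse of 91 mod 41 is 32 (check: 9 × 32 = 288 ≡ 1 (mod 41))
Combine: n ≡ Σ r_i×M_i×(M_i⁻¹ mod m_i) = 2×533×1 + 5×287×1 + 19×91×32 = 1066 + 1435 + 55328 = 57829
57829 mod 3731 = 1864
n ≡ 1864 (mod 3731)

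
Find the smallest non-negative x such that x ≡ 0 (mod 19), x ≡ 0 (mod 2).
0

Using the Chinese Remainder Theorem:
M = product of moduli = 38
For equation 1: M_1 = 2, 2 ≡ 2 (mod 19), inverse of 2 mod 19 is 10 (check: 2 × 10 = 20 ≡ 1 (mod 19))
For equation 2: M_2 = 19, 19 ≡ 1 (mod 2), inverse of 19 mod 2 is 1 (check: 1 × 1 = 1 ≡ 1 (mod 2))
Combine: x ≡ Σ r_i×M_i×(M_i⁻¹ mod m_i) = 0×2×10 + 0×19×1 = 0 + 0 = 0
0 mod 38 = 0
x ≡ 0 (mod 38)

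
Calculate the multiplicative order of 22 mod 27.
Powers of 22 mod 27: 22^1≡22, 22^2≡25, 22^3≡10, 22^4≡4, 22^5≡7, 22^6≡19, 22^7≡13, 22^8≡16, 22^9≡1. Order = 9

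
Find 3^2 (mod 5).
2 = 2 (binary 10). Repeated squaring mod 5: 3^1 ≡ 3; 3^2 ≡ 3² = 9 ≡ 4. So 3^2 ≡ 4 (mod 5).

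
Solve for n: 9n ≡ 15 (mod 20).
15

Since gcd(9, 20) = 1 divides 15, a solution exists.
Multiply both sides by the inverse of 9 mod 20:
  9^(-1) mod 20 = 9
  x ≡ 9 × 15 ≡ 135 ≡ 15 (mod 20)
Verification: 9 × 15 = 135 = 6 × 20 + 15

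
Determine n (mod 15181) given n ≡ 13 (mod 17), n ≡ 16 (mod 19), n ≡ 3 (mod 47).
13069

Using the Chinese Remainder Theorem:
M = product of moduli = 15181
For equation 1: M_1 = 893, 893 ≡ 9 (mod 17), inverse of 893 mod 17 is 2 (check: 9 × 2 = 18 ≡ 1 (mod 17))
For equation 2: M_2 = 799, 799 ≡ 1 (mod 19), inverse of 799 mod 19 is 1 (check: 1 × 1 = 1 ≡ 1 (mod 19))
For equation 3: M_3 = 323, 323 ≡ 41 (mod 47), inverse of 323 mod 47 is 39 (check: 41 × 39 = 1599 ≡ 1 (mod 47))
Combine: n ≡ Σ r_i×M_i×(M_i⁻¹ mod m_i) = 13×893×2 + 16×799×1 + 3×323×39 = 23218 + 12784 + 37791 = 73793
73793 mod 15181 = 13069
n ≡ 13069 (mod 15181)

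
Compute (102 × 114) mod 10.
8

(102 × 114) = 11628
11628 mod 10 = 8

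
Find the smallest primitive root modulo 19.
2

A primitive root g modulo p has order p-1 = 18
Prime divisors of 18: [2, 3]
g is a primitive root iff g^(18/q) ≢ 1 (mod 19) for each prime divisor q
Testing small values:
  g = 2: 2^9 ≡ 18, 2^6 ≡ 7 (mod 19) → none is 1, primitive root!
The smallest primitive root is 2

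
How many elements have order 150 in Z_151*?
Number of primitive roots mod 151 = φ(150) = 40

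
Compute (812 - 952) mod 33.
25

(812 - 952) = -140
-140 mod 33 = 25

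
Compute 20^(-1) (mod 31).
14

Using Extended Euclidean Algorithm:
gcd(20, 31) = 1
Bezout coefficients: 20 × 14 + 31 × -9 = 1
So 20 × 14 ≡ 1 (mod 31)
The inverse is 14 mod 31 = 14
Verification: 20 × 14 = 280 = 9 × 31 + 1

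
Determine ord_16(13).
Powers of 13 mod 16: 13^1≡13, 13^2≡9, 13^3≡5, 13^4≡1. Order = 4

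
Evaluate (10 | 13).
(10/13) = 10^{6} mod 13 = 1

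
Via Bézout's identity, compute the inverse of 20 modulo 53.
Extended GCD: 20(8) + 53(-3) = 1. So 20^(-1) ≡ 8 ≡ 8 (mod 53). Verify: 20 × 8 = 160 ≡ 1 (mod 53)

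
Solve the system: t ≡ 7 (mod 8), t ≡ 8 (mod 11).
M = 8 × 11 = 88. M₁ = 11, y₁ ≡ 3 (mod 8). M₂ = 8, y₂ ≡ 7 (mod 11). t = 7×11×3 + 8×8×7 ≡ 63 (mod 88)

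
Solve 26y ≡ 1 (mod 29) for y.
19

Using Extended Euclidean Algorithm:
gcd(26, 29) = 1
Bezout coefficients: 26 × -10 + 29 × 9 = 1
So 26 × -10 ≡ 1 (mod 29)
The inverse is -10 mod 29 = 19
Verification: 26 × 19 = 494 = 17 × 29 + 1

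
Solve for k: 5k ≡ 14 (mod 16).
6

Since gcd(5, 16) = 1 divides 14, a solution exists.
Multiply both sides by the inverse of 5 mod 16:
  5^(-1) mod 16 = 13
  x ≡ 13 × 14 ≡ 182 ≡ 6 (mod 16)
Verification: 5 × 6 = 30 = 1 × 16 + 14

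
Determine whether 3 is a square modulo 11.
By Euler's criterion: 3^{5} ≡ 1 (mod 11). Since this equals 1, 3 is a QR.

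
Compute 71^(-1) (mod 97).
71^(-1) ≡ 41 (mod 97). Verification: 71 × 41 = 2911 ≡ 1 (mod 97)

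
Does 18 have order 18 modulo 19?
p - 1 = 18 has prime divisors 2, 3. Check 18^(18/q) mod 19 for each: 18^(18/2) = 18^9 ≡ 18, 18^(18/3) = 18^6 ≡ 1 (mod 19). Since 18^6 ≡ 1 (mod 19), the order of 18 divides 6 (in fact the order is 2) ≠ 18, so it is not a primitive root.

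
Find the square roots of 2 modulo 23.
The square roots of 2 mod 23 are 18 and 5. Verify: 18² = 324 ≡ 2 (mod 23)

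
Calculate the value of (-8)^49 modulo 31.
Using Fermat: (-8)^{30} ≡ 1 (mod 31). 49 ≡ 19 (mod 30). So (-8)^{49} ≡ (-8)^{19} ≡ 27 (mod 31)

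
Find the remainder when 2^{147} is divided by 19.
By Fermat: 2^{18} ≡ 1 (mod 19). 147 = 8×18 + 3. So 2^{147} ≡ 2^{3} ≡ 8 (mod 19)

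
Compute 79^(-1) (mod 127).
79^(-1) ≡ 82 (mod 127). Verification: 79 × 82 = 6478 ≡ 1 (mod 127)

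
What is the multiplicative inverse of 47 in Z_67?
10

Using Extended Euclidean Algorithm:
gcd(47, 67) = 1
Bezout coefficients: 47 × 10 + 67 × -7 = 1
So 47 × 10 ≡ 1 (mod 67)
The inverse is 10 mod 67 = 10
Verification: 47 × 10 = 470 = 7 × 67 + 1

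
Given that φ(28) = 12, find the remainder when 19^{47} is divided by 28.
By Euler: 19^{12} ≡ 1 (mod 28) since gcd(19, 28) = 1. 47 = 3×12 + 11. So 19^{47} ≡ 19^{11} ≡ 3 (mod 28)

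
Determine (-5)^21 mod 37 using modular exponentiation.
Using repeated squaring. (-5) ≡ 32 (mod 37). 21 = 16 + 4 + 1 (binary 10101). Repeated squaring mod 37: 32^1 ≡ 32; 32^2 ≡ 32² = 1024 ≡ 25; 32^4 ≡ 25² = 625 ≡ 33; 32^8 ≡ 33² = 1089 ≡ 16; 32^16 ≡ 16² = 256 ≡ 34. Multiply: (-5)^21 ≡ 32^16 × 32^4 × 32^1 ≡ 34 × 33 × 32 (mod 37): 34 × 33 = 1122 ≡ 12; 12 × 32 = 384 ≡ 14. So (-5)^21 ≡ 14 (mod 37).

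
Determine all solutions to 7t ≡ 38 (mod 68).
54

Since gcd(7, 68) = 1 divides 38, a solution exists.
Multiply both sides by the inverse of 7 mod 68:
  7^(-1) mod 68 = 39
  x ≡ 39 × 38 ≡ 1482 ≡ 54 (mod 68)
Verification: 7 × 54 = 378 = 5 × 68 + 38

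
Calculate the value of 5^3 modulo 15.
3 = 2 + 1 (binary 11). Repeated squaring mod 15: 5^1 ≡ 5; 5^2 ≡ 5² = 25 ≡ 10. Multiply: 5^3 = 5^2 × 5^1 ≡ 10 × 5 (mod 15): 10 × 5 = 50 ≡ 5. So 5^3 ≡ 5 (mod 15).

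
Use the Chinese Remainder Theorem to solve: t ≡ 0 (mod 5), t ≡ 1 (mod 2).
M = 5 × 2 = 10. M₁ = 2, y₁ ≡ 3 (mod 5). M₂ = 5, y₂ ≡ 1 (mod 2). t = 0×2×3 + 1×5×1 ≡ 5 (mod 10)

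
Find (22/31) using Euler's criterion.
(22/31) = 22^{15} mod 31 = -1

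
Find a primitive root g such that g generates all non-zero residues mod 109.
p - 1 = 108 has prime divisors 2, 3. h is a primitive root mod 109 iff h^(108/q) ≢ 1 (mod 109) for each such q.
h = 2: 2^54 ≡ 108, 2^36 ≡ 1 (mod 109); 2^36 ≡ 1, so not a primitive root.
h = 3: 3^54 ≡ 1, 3^36 ≡ 63 (mod 109); 3^54 ≡ 1, so not a primitive root.
h = 4: 4^54 ≡ 1, 4^36 ≡ 1 (mod 109); 4^54 ≡ 1, so not a primitive root.
h = 5: 5^54 ≡ 1, 5^36 ≡ 63 (mod 109); 5^54 ≡ 1, so not a primitive root.
h = 6: 6^54 ≡ 108, 6^36 ≡ 63 (mod 109); none is 1, so 6 has order 108 and is a primitive root.
The smallest primitive root mod 109 is g = 6.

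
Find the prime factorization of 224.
2^5 × 7

Divide by primes starting from smallest:
224 ÷ 2 = 112
112 ÷ 2 = 56
56 ÷ 2 = 28
28 ÷ 2 = 14
14 ÷ 2 = 7
7 ÷ 7 = 1

224 = 2^5 × 7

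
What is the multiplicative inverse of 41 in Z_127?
41^(-1) ≡ 31 (mod 127). Verification: 41 × 31 = 1271 ≡ 1 (mod 127)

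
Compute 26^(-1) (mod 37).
26^(-1) ≡ 10 (mod 37). Verification: 26 × 10 = 260 ≡ 1 (mod 37)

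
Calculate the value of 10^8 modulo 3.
10 ≡ 1 (mod 3). 8 = 8 (binary 1000). Repeated squaring mod 3: 1^1 ≡ 1; 1^2 ≡ 1² = 1 ≡ 1; 1^4 ≡ 1² = 1 ≡ 1; 1^8 ≡ 1² = 1 ≡ 1. So 10^8 ≡ 1 (mod 3).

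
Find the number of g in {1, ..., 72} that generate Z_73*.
Number of primitive roots mod 73 = φ(72) = 24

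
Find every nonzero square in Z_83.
QRs mod 83: {1, 3, 4, 7, 9, 10, 11, 12, 16, 17, 21, 23, 25, 26, 27, 28, 29, 30, 31, 33, 36, 37, 38, 40, 41, 44, 48, 49, 51, 59, 61, 63, 64, 65, 68, 69, 70, 75, 77, 78, 81}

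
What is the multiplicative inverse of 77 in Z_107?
77^(-1) ≡ 82 (mod 107). Verification: 77 × 82 = 6314 ≡ 1 (mod 107)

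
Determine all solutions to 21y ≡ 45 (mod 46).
35

Since gcd(21, 46) = 1 divides 45, a solution exists.
Multiply both sides by the inverse of 21 mod 46:
  21^(-1) mod 46 = 11
  x ≡ 11 × 45 ≡ 495 ≡ 35 (mod 46)
Verification: 21 × 35 = 735 = 15 × 46 + 45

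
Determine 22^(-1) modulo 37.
22^(-1) ≡ 32 (mod 37). Verification: 22 × 32 = 704 ≡ 1 (mod 37)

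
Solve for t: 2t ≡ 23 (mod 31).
27

Since gcd(2, 31) = 1 divides 23, a solution exists.
Multiply both sides by the inverse of 2 mod 31:
  2^(-1) mod 31 = 16
  x ≡ 16 × 23 ≡ 368 ≡ 27 (mod 31)
Verification: 2 × 27 = 54 = 1 × 31 + 23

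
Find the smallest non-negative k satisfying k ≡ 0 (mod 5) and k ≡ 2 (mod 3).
M = 5 × 3 = 15. M₁ = 3, y₁ ≡ 2 (mod 5). M₂ = 5, y₂ ≡ 2 (mod 3). k = 0×3×2 + 2×5×2 ≡ 5 (mod 15)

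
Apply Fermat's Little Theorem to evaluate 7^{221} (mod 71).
31

By Fermat's Little Theorem, a^(p-1) ≡ 1 (mod p) for prime p and gcd(a, p) = 1
Here p = 71, so 7^70 ≡ 1 (mod 71)
We can reduce the exponent: 221 mod 70 = 11
So 7^221 ≡ 7^11 (mod 71)
Computing: 7^11 mod 71 = 31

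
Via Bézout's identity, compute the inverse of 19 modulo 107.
Extended GCD: 19(-45) + 107(8) = 1. So 19^(-1) ≡ 62 ≡ 62 (mod 107). Verify: 19 × 62 = 1178 ≡ 1 (mod 107)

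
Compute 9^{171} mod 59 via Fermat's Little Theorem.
45

By Fermat's Little Theorem, a^(p-1) ≡ 1 (mod p) for prime p and gcd(a, p) = 1
Here p = 59, so 9^58 ≡ 1 (mod 59)
We can reduce the exponent: 171 mod 58 = 55
So 9^171 ≡ 9^55 (mod 59)
Computing: 9^55 mod 59 = 45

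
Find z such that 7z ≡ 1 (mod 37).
7^(-1) ≡ 16 (mod 37). Verification: 7 × 16 = 112 ≡ 1 (mod 37)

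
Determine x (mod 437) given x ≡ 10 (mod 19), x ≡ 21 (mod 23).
67

Using the Chinese Remainder Theorem:
M = product of moduli = 437
For equation 1: M_1 = 23, 23 ≡ 4 (mod 19), inverse of 23 mod 19 is 5 (check: 4 × 5 = 20 ≡ 1 (mod 19))
For equation 2: M_2 = 19, 19 ≡ 19 (mod 23), inverse of 19 mod 23 is 17 (check: 19 × 17 = 323 ≡ 1 (mod 23))
Combine: x ≡ Σ r_i×M_i×(M_i⁻¹ mod m_i) = 10×23×5 + 21×19×17 = 1150 + 6783 = 7933
7933 mod 437 = 67
x ≡ 67 (mod 437)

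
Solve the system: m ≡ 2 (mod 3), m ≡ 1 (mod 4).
M = 3 × 4 = 12. M₁ = 4, y₁ ≡ 1 (mod 3). M₂ = 3, y₂ ≡ 3 (mod 4). m = 2×4×1 + 1×3×3 ≡ 5 (mod 12)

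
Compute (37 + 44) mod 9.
0

(37 + 44) = 81
81 mod 9 = 0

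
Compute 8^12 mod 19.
Using repeated squaring. 12 = 8 + 4 (binary 1100). Repeated squaring mod 19: 8^1 ≡ 8; 8^2 ≡ 8² = 64 ≡ 7; 8^4 ≡ 7² = 49 ≡ 11; 8^8 ≡ 11² = 121 ≡ 7. Multiply: 8^12 = 8^8 × 8^4 ≡ 7 × 11 (mod 19): 7 × 11 = 77 ≡ 1. So 8^12 ≡ 1 (mod 19).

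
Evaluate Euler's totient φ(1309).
960

Prime factorization: 1309 = 7 × 11 × 17
Using the formula φ(n) = n × Π(1 - 1/p) for each prime factor p:
φ(1309) = 1309 × (1 - 1/7) × (1 - 1/11) × (1 - 1/17)
φ(1309) = 960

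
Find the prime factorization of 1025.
5^2 × 41

Divide by primes starting from smallest:
1025 ÷ 5 = 205
205 ÷ 5 = 41
41 ÷ 41 = 1

1025 = 5^2 × 41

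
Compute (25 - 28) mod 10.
7

(25 - 28) = -3
-3 mod 10 = 7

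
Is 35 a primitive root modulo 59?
No

To verify, check if 35^(58/q) ≢ 1 (mod 59) for each prime divisor q of 58
Divisors of 58 = 58: [1, 2, 29, 58]
  35^(58/2) = 35^29 ≡ 1 (mod 59)
  35^(58/29) = 35^2 ≡ 45 (mod 59)
Conclusion: 35 is not a primitive root modulo 59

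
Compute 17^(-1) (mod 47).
17^(-1) ≡ 36 (mod 47). Verification: 17 × 36 = 612 ≡ 1 (mod 47)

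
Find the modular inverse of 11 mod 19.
11^(-1) ≡ 7 (mod 19). Verification: 11 × 7 = 77 ≡ 1 (mod 19)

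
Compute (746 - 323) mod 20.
3

(746 - 323) = 423
423 mod 20 = 3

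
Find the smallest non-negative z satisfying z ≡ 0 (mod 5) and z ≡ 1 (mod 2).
M = 5 × 2 = 10. M₁ = 2, y₁ ≡ 3 (mod 5). M₂ = 5, y₂ ≡ 1 (mod 2). z = 0×2×3 + 1×5×1 ≡ 5 (mod 10)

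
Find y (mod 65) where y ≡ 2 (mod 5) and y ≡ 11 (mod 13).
M = 5 × 13 = 65. M₁ = 13, y₁ ≡ 2 (mod 5). M₂ = 5, y₂ ≡ 8 (mod 13). y = 2×13×2 + 11×5×8 ≡ 37 (mod 65)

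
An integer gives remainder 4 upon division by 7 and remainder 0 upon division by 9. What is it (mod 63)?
M = 7 × 9 = 63. M₁ = 9, y₁ ≡ 4 (mod 7). M₂ = 7, y₂ ≡ 4 (mod 9). x = 4×9×4 + 0×7×4 ≡ 18 (mod 63). The smallest positive such number is 18.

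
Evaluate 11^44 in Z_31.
Using Fermat: 11^{30} ≡ 1 (mod 31). 44 ≡ 14 (mod 30). So 11^{44} ≡ 11^{14} ≡ 14 (mod 31)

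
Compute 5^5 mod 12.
5 = 4 + 1 (binary 101). Repeated squaring mod 12: 5^1 ≡ 5; 5^2 ≡ 5² = 25 ≡ 1; 5^4 ≡ 1² = 1 ≡ 1. Multiply: 5^5 = 5^4 × 5^1 ≡ 1 × 5 (mod 12): 1 × 5 = 5 ≡ 5. So 5^5 ≡ 5 (mod 12).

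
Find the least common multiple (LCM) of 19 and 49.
931

First find GCD(19, 49) using the Euclidean algorithm:
19 = 0 × 49 + 19
49 = 2 × 19 + 11
19 = 1 × 11 + 8
11 = 1 × 8 + 3
8 = 2 × 3 + 2
3 = 1 × 2 + 1
2 = 2 × 1 + 0
GCD(19, 49) = 1

LCM formula: LCM(a, b) = (a × b) / GCD(a, b)
LCM(19, 49) = (19 × 49) / 1
LCM(19, 49) = 931 / 1
LCM(19, 49) = 931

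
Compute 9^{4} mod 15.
6

Using successive squaring:
Binary expansion of 4: 100
Powers of 9 mod 15 (each is the square of the previous):
  9^1 ≡ 9 (mod 15)
  9^2 ≡ 9² = 81 ≡ 6 (mod 15)
  9^4 ≡ 6² = 36 ≡ 6 (mod 15)
4 is a power of 2, so 9^4 is the last square: ≡ 6 (mod 15)
Result: 9^4 ≡ 6 (mod 15)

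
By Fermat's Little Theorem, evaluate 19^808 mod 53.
By Fermat: 19^{52} ≡ 1 (mod 53). 808 ≡ 28 (mod 52). So 19^{808} ≡ 19^{28} ≡ 10 (mod 53)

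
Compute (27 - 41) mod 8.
2

(27 - 41) = -14
-14 mod 8 = 2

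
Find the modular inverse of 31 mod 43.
31^(-1) ≡ 25 (mod 43). Verification: 31 × 25 = 775 ≡ 1 (mod 43)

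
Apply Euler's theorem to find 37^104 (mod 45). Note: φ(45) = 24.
By Euler: 37^{24} ≡ 1 (mod 45) since gcd(37, 45) = 1. 104 = 4×24 + 8. So 37^{104} ≡ 37^{8} ≡ 1 (mod 45)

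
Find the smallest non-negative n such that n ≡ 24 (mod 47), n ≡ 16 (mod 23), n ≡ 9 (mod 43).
10458

Using the Chinese Remainder Theorem:
M = product of moduli = 46483
For equation 1: M_1 = 989, 989 ≡ 2 (mod 47), inverse of 989 mod 47 is 24 (check: 2 × 24 = 48 ≡ 1 (mod 47))
For equation 2: M_2 = 2021, 2021 ≡ 20 (mod 23), inverse of 2021 mod 23 is 15 (check: 20 × 15 = 300 ≡ 1 (mod 23))
For equation 3: M_3 = 1081, 1081 ≡ 6 (mod 43), inverse of 1081 mod 43 is 36 (check: 6 × 36 = 216 ≡ 1 (mod 43))
Combine: n ≡ Σ r_i×M_i×(M_i⁻¹ mod m_i) = 24×989×24 + 16×2021×15 + 9×1081×36 = 569664 + 485040 + 350244 = 1404948
1404948 mod 46483 = 10458
n ≡ 10458 (mod 46483)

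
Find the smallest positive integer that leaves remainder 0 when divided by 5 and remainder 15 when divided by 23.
M = 5 × 23 = 115. M₁ = 23, y₁ ≡ 2 (mod 5). M₂ = 5, y₂ ≡ 14 (mod 23). x = 0×23×2 + 15×5×14 ≡ 15 (mod 115). The smallest positive such number is 15.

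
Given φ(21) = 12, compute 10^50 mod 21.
By Euler: 10^{12} ≡ 1 (mod 21) since gcd(10, 21) = 1. 50 = 4×12 + 2. So 10^{50} ≡ 10^{2} ≡ 16 (mod 21)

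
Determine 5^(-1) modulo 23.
5^(-1) ≡ 14 (mod 23). Verification: 5 × 14 = 70 ≡ 1 (mod 23)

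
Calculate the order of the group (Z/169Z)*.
156

Prime factorization: 169 = 13^2
Using the formula φ(n) = n × Π(1 - 1/p) for each prime factor p:
φ(169) = 169 × (1 - 1/13)
φ(169) = 156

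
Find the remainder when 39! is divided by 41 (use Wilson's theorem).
(40)! = (39)! × (40) ≡ -1 (mod 41). So (39)! ≡ -1 × (40)^(-1) ≡ (-1)×(-1) = 1 (mod 41)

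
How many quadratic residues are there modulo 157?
For prime 157, there are (p-1)/2 = (157-1)/2 = 78 quadratic residues (excluding 0).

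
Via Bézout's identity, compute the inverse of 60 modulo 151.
Extended GCD: 60(73) + 151(-29) = 1. So 60^(-1) ≡ 73 ≡ 73 (mod 151). Verify: 60 × 73 = 4380 ≡ 1 (mod 151)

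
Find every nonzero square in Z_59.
QRs mod 59: {1, 3, 4, 5, 7, 9, 12, 15, 16, 17, 19, 20, 21, 22, 25, 26, 27, 28, 29, 35, 36, 41, 45, 46, 48, 49, 51, 53, 57}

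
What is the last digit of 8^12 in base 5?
Using Fermat: 8^{4} ≡ 1 (mod 5). 12 ≡ 0 (mod 4). So 8^{12} ≡ 8^{0} ≡ 1 (mod 5)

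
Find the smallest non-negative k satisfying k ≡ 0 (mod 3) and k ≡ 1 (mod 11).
M = 3 × 11 = 33. M₁ = 11, y₁ ≡ 2 (mod 3). M₂ = 3, y₂ ≡ 4 (mod 11). k = 0×11×2 + 1×3×4 ≡ 12 (mod 33)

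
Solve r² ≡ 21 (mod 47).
The square roots of 21 mod 47 are 16 and 31. Verify: 16² = 256 ≡ 21 (mod 47)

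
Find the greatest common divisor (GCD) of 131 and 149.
1

Using the Euclidean algorithm:
131 = 0 × 149 + 131
149 = 1 × 131 + 18
131 = 7 × 18 + 5
18 = 3 × 5 + 3
5 = 1 × 3 + 2
3 = 1 × 2 + 1
2 = 2 × 1 + 0

GCD(131, 149) = 1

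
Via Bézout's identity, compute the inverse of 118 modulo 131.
Extended GCD: 118(10) + 131(-9) = 1. So 118^(-1) ≡ 10 ≡ 10 (mod 131). Verify: 118 × 10 = 1180 ≡ 1 (mod 131)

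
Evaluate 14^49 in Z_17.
Using Fermat: 14^{16} ≡ 1 (mod 17). 49 ≡ 1 (mod 16). So 14^{49} ≡ 14^{1} ≡ 14 (mod 17)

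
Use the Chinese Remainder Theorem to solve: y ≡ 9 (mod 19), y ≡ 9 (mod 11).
9

Using the Chinese Remainder Theorem:
M = product of moduli = 209
For equation 1: M_1 = 11, 11 ≡ 11 (mod 19), inverse of 11 mod 19 is 7 (check: 11 × 7 = 77 ≡ 1 (mod 19))
For equation 2: M_2 = 19, 19 ≡ 8 (mod 11), inverse of 19 mod 11 is 7 (check: 8 × 7 = 56 ≡ 1 (mod 11))
Combine: y ≡ Σ r_i×M_i×(M_i⁻¹ mod m_i) = 9×11×7 + 9×19×7 = 693 + 1197 = 1890
1890 mod 209 = 9
y ≡ 9 (mod 209)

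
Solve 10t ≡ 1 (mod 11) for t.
10

Using Extended Euclidean Algorithm:
gcd(10, 11) = 1
Bezout coefficients: 10 × -1 + 11 × 1 = 1
So 10 × -1 ≡ 1 (mod 11)
The inverse is -1 mod 11 = 10
Verification: 10 × 10 = 100 = 9 × 11 + 1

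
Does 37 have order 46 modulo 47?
p - 1 = 46 has prime divisors 2, 23. Check 37^(46/q) mod 47 for each: 37^(46/2) = 37^23 ≡ 1, 37^(46/23) = 37^2 ≡ 6 (mod 47). Since 37^23 ≡ 1 (mod 47), the order of 37 divides 23 (in fact the order is 23) ≠ 46, so it is not a primitive root.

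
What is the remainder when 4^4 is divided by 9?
4 = 4 (binary 100). Repeated squaring mod 9: 4^1 ≡ 4; 4^2 ≡ 4² = 16 ≡ 7; 4^4 ≡ 7² = 49 ≡ 4. So 4^4 ≡ 4 (mod 9).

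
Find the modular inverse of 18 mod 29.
18^(-1) ≡ 21 (mod 29). Verification: 18 × 21 = 378 ≡ 1 (mod 29)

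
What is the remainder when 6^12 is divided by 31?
Using repeated squaring. 12 = 8 + 4 (binary 1100). Repeated squaring mod 31: 6^1 ≡ 6; 6^2 ≡ 6² = 36 ≡ 5; 6^4 ≡ 5² = 25 ≡ 25; 6^8 ≡ 25² = 625 ≡ 5. Multiply: 6^12 = 6^8 × 6^4 ≡ 5 × 25 (mod 31): 5 × 25 = 125 ≡ 1. So 6^12 ≡ 1 (mod 31).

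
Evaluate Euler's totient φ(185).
144

Prime factorization: 185 = 5 × 37
Using the formula φ(n) = n × Π(1 - 1/p) for each prime factor p:
φ(185) = 185 × (1 - 1/5) × (1 - 1/37)
φ(185) = 144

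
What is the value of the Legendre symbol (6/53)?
(6/53) = 6^{26} mod 53 = 1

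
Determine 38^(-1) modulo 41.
38^(-1) ≡ 27 (mod 41). Verification: 38 × 27 = 1026 ≡ 1 (mod 41)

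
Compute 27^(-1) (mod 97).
18

Using Extended Euclidean Algorithm:
gcd(27, 97) = 1
Bezout coefficients: 27 × 18 + 97 × -5 = 1
So 27 × 18 ≡ 1 (mod 97)
The inverse is 18 mod 97 = 18
Verification: 27 × 18 = 486 = 5 × 97 + 1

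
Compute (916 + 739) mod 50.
5

(916 + 739) = 1655
1655 mod 50 = 5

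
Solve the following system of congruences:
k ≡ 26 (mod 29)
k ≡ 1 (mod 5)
26

Using the Chinese Remainder Theorem:
M = product of moduli = 145
For equation 1: M_1 = 5, 5 ≡ 5 (mod 29), inverse of 5 mod 29 is 6 (check: 5 × 6 = 30 ≡ 1 (mod 29))
For equation 2: M_2 = 29, 29 ≡ 4 (mod 5), inverse of 29 mod 5 is 4 (check: 4 × 4 = 16 ≡ 1 (mod 5))
Combine: k ≡ Σ r_i×M_i×(M_i⁻¹ mod m_i) = 26×5×6 + 1×29×4 = 780 + 116 = 896
896 mod 145 = 26
k ≡ 26 (mod 145)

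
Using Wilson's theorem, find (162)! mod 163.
By Wilson's theorem, (162)! ≡ -1 ≡ 162 (mod 163)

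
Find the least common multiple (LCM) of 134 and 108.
7236

First find GCD(134, 108) using the Euclidean algorithm:
134 = 1 × 108 + 26
108 = 4 × 26 + 4
26 = 6 × 4 + 2
4 = 2 × 2 + 0
GCD(134, 108) = 2

LCM formula: LCM(a, b) = (a × b) / GCD(a, b)
LCM(134, 108) = (134 × 108) / 2
LCM(134, 108) = 14472 / 2
LCM(134, 108) = 7236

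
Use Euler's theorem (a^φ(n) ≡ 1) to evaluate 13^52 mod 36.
By Euler: 13^{12} ≡ 1 (mod 36) since gcd(13, 36) = 1. 52 = 4×12 + 4. So 13^{52} ≡ 13^{4} ≡ 13 (mod 36)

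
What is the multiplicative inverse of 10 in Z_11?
10^(-1) ≡ 10 (mod 11). Verification: 10 × 10 = 100 ≡ 1 (mod 11)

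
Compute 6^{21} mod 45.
36

Using successive squaring:
Binary expansion of 21: 10101
Powers of 6 mod 45 (each is the square of the previous):
  6^1 ≡ 6 (mod 45)
  6^2 ≡ 6² = 36 ≡ 36 (mod 45)
  6^4 ≡ 36² = 1296 ≡ 36 (mod 45)
  6^8 ≡ 36² = 1296 ≡ 36 (mod 45)
  6^16 ≡ 36² = 1296 ≡ 36 (mod 45)
21 = 16 + 4 + 1, so 6^21 = 6^16 × 6^4 × 6^1 ≡ 36 × 36 × 6 (mod 45)
Multiplying step by step:
  36 × 36 = 1296 ≡ 36 (mod 45)
  36 × 6 = 216 ≡ 36 (mod 45)
Result: 6^21 ≡ 36 (mod 45)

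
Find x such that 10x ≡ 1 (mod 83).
10^(-1) ≡ 25 (mod 83). Verification: 10 × 25 = 250 ≡ 1 (mod 83)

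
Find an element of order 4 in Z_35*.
8 has order 4 mod 35 since 8^{4} ≡ 1 (mod 35) and no smaller power works.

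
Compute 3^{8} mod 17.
16

Using successive squaring:
Binary expansion of 8: 1000
Powers of 3 mod 17 (each is the square of the previous):
  3^1 ≡ 3 (mod 17)
  3^2 ≡ 3² = 9 ≡ 9 (mod 17)
  3^4 ≡ 9² = 81 ≡ 13 (mod 17)
  3^8 ≡ 13² = 169 ≡ 16 (mod 17)
8 is a power of 2, so 3^8 is the last square: ≡ 16 (mod 17)
Result: 3^8 ≡ 16 (mod 17)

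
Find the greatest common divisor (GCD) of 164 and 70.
2

Using the Euclidean algorithm:
164 = 2 × 70 + 24
70 = 2 × 24 + 22
24 = 1 × 22 + 2
22 = 11 × 2 + 0

GCD(164, 70) = 2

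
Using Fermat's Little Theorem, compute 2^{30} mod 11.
1

By Fermat's Little Theorem, a^(p-1) ≡ 1 (mod p) for prime p and gcd(a, p) = 1
Here p = 11, so 2^10 ≡ 1 (mod 11)
We can reduce the exponent: 30 mod 10 = 0
So 2^30 ≡ 2^0 (mod 11)
Computing: 2^0 mod 11 = 1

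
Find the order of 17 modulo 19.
Powers of 17 mod 19: 17^1≡17, 17^2≡4, 17^3≡11, 17^4≡16, 17^5≡6, 17^6≡7, 17^7≡5, 17^8≡9, 17^9≡1. Order = 9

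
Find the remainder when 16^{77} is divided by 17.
By Fermat: 16^{16} ≡ 1 (mod 17). 77 = 4×16 + 13. So 16^{77} ≡ 16^{13} ≡ 16 (mod 17)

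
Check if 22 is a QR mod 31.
By Euler's criterion: 22^{15} ≡ 30 (mod 31). Since this equals -1 (≡ 30), 22 is not a QR.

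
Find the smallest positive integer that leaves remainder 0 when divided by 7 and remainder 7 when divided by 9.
M = 7 × 9 = 63. M₁ = 9, y₁ ≡ 4 (mod 7). M₂ = 7, y₂ ≡ 4 (mod 9). m = 0×9×4 + 7×7×4 ≡ 7 (mod 63). The smallest positive such number is 7.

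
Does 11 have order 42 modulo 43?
p - 1 = 42 has prime divisors 2, 3, 7. Check 11^(42/q) mod 43 for each: 11^(42/2) = 11^21 ≡ 1, 11^(42/3) = 11^14 ≡ 1, 11^(42/7) = 11^6 ≡ 4 (mod 43). Since 11^21 ≡ 1 (mod 43), the order of 11 divides 21 (in fact the order is 7) ≠ 42, so it is not a primitive root.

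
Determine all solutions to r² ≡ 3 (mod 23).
The square roots of 3 mod 23 are 16 and 7. Verify: 16² = 256 ≡ 3 (mod 23)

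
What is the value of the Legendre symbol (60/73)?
(60/73) = 60^{36} mod 73 = -1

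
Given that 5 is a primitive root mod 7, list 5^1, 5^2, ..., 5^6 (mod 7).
g^1, g^2, ..., g^{6} mod 7: {5, 4, 6, 2, 3, 1}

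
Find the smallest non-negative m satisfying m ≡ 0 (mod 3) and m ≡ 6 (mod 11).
M = 3 × 11 = 33. M₁ = 11, y₁ ≡ 2 (mod 3). M₂ = 3, y₂ ≡ 4 (mod 11). m = 0×11×2 + 6×3×4 ≡ 6 (mod 33)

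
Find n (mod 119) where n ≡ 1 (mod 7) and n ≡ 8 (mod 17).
M = 7 × 17 = 119. M₁ = 17, y₁ ≡ 5 (mod 7). M₂ = 7, y₂ ≡ 5 (mod 17). n = 1×17×5 + 8×7×5 ≡ 8 (mod 119)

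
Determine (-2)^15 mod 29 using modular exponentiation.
Using repeated squaring. (-2) ≡ 27 (mod 29). 15 = 8 + 4 + 2 + 1 (binary 1111). Repeated squaring mod 29: 27^1 ≡ 27; 27^2 ≡ 27² = 729 ≡ 4; 27^4 ≡ 4² = 16 ≡ 16; 27^8 ≡ 16² = 256 ≡ 24. Multiply: (-2)^15 ≡ 27^8 × 27^4 × 27^2 × 27^1 ≡ 24 × 16 × 4 × 27 (mod 29): 24 × 16 = 384 ≡ 7; 7 × 4 = 28 ≡ 28; 28 × 27 = 756 ≡ 2. So (-2)^15 ≡ 2 (mod 29).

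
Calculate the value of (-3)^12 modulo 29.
Using repeated squaring. (-3) ≡ 26 (mod 29). 12 = 8 + 4 (binary 1100). Repeated squaring mod 29: 26^1 ≡ 26; 26^2 ≡ 26² = 676 ≡ 9; 26^4 ≡ 9² = 81 ≡ 23; 26^8 ≡ 23² = 529 ≡ 7. Multiply: (-3)^12 ≡ 26^8 × 26^4 ≡ 7 × 23 (mod 29): 7 × 23 = 161 ≡ 16. So (-3)^12 ≡ 16 (mod 29).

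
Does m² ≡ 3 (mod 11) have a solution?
By Euler's criterion: 3^{5} ≡ 1 (mod 11). Since this equals 1, 3 is a QR.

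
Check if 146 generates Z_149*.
p - 1 = 148 has prime divisors 2, 37. Check 146^(148/q) mod 149 for each: 146^(148/2) = 146^74 ≡ 148, 146^(148/37) = 146^4 ≡ 81 (mod 149). None of these is 1, so 146 has order 148 = φ(149), so it is a primitive root mod 149.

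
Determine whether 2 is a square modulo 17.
By Euler's criterion: 2^{8} ≡ 1 (mod 17). Since this equals 1, 2 is a QR.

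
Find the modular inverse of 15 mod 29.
15^(-1) ≡ 2 (mod 29). Verification: 15 × 2 = 30 ≡ 1 (mod 29)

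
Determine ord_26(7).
Powers of 7 mod 26: 7^1≡7, 7^2≡23, 7^3≡5, 7^4≡9, 7^5≡11, 7^6≡25, 7^7≡19, 7^8≡3, 7^9≡21, 7^10≡17, 7^11≡15, 7^12≡1. Order = 12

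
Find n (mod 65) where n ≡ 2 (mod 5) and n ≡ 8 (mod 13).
M = 5 × 13 = 65. M₁ = 13, y₁ ≡ 2 (mod 5). M₂ = 5, y₂ ≡ 8 (mod 13). n = 2×13×2 + 8×5×8 ≡ 47 (mod 65)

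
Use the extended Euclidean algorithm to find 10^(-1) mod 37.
Extended GCD: 10(-11) + 37(3) = 1. So 10^(-1) ≡ 26 ≡ 26 (mod 37). Verify: 10 × 26 = 260 ≡ 1 (mod 37)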